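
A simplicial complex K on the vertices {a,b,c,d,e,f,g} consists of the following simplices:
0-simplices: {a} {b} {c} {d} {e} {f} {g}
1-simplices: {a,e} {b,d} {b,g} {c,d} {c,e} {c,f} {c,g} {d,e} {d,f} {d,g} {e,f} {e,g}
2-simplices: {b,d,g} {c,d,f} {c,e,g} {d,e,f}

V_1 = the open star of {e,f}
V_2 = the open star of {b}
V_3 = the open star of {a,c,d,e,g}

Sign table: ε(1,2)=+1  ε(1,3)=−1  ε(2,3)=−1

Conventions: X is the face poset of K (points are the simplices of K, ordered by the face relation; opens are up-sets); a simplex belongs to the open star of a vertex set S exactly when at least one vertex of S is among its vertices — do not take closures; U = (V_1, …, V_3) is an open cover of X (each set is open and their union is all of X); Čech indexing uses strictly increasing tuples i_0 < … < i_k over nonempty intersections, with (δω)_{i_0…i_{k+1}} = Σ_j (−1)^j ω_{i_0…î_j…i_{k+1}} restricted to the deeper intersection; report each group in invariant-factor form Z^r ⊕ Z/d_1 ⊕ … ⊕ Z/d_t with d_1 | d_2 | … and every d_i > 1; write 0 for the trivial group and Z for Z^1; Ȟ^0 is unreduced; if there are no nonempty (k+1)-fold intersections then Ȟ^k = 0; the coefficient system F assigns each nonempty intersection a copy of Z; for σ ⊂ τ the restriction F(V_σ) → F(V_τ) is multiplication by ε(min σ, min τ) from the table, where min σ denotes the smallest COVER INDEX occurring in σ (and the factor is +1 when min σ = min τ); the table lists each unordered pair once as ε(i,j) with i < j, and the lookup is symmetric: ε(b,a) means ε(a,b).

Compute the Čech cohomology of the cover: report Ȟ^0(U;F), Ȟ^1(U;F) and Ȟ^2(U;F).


Ȟ^0 ≅ Z,  Ȟ^1 ≅ 0,  Ȟ^2 ≅ 0

nerve of the cover:
  V1={{e},{f},{a,e},{c,e},{c,f},{d,e},{d,f},{e,f},{e,g},{c,d,f},{c,e,g},{d,e,f}} V2={{b},{b,d},{b,g},{b,d,g}} V3={{a},{c},{d},{e},{g},{a,e},{b,d},{b,g},{c,d},{c,e},{c,f},{c,g},{d,e},{d,f},{d,g},{e,f},{e,g},{b,d,g},{c,d,f},{c,e,g},{d,e,f}}
  V13={{e},{a,e},{c,e},{c,f},{d,e},{d,f},{e,f},{e,g},{c,d,f},{c,e,g},{d,e,f}} V23={{b,d},{b,g},{b,d,g}}
C dims 3,2; δ0: rk 2, SNF 1^2
Ȟ^0 = (3 − 2) − 0 = 1, so Ȟ^0 ≅ Z
Ȟ^1 = (2 − 0) − 2 = 0, so Ȟ^1 ≅ 0
Ȟ^2 = (0 − 0) − 0 = 0, so Ȟ^2 ≅ 0


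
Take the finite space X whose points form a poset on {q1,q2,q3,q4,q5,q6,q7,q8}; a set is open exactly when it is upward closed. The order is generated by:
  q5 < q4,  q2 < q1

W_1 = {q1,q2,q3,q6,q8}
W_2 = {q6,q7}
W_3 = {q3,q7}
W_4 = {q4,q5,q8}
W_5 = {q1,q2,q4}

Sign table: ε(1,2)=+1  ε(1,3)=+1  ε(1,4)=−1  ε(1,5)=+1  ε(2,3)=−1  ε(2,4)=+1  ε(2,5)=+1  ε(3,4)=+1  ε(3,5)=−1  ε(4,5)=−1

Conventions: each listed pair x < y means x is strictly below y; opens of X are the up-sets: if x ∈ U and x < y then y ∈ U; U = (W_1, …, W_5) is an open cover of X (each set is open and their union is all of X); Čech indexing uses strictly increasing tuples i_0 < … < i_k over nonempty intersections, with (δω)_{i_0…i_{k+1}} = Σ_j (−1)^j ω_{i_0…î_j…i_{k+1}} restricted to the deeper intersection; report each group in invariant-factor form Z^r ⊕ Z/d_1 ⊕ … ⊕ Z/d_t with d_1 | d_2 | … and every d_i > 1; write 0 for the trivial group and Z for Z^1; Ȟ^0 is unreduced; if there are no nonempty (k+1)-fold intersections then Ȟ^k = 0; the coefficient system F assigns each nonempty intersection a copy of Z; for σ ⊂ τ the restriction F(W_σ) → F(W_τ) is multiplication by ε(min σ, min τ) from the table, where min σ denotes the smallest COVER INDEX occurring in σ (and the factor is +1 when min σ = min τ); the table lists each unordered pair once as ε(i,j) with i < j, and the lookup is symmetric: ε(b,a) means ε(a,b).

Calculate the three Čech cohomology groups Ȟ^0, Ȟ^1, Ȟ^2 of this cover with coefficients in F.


Ȟ^0 ≅ 0, Ȟ^1 ≅ Z ⊕ Z/2, Ȟ^2 ≅ 0

intersection data:
  W12={q6} W13={q3} W14={q8} W15={q1,q2} W23={q7} W45={q4}
C dims 5,6; δ0: rk 5, SNF 1^4·2
Ȟ^0 = (5 − 5) − 0 = 0, so Ȟ^0 ≅ 0
Ȟ^1 = (6 − 0) − 5 = 1 plus torsion [2], so Ȟ^1 ≅ Z ⊕ Z/2
Ȟ^2 = (0 − 0) − 0 = 0, so Ȟ^2 ≅ 0


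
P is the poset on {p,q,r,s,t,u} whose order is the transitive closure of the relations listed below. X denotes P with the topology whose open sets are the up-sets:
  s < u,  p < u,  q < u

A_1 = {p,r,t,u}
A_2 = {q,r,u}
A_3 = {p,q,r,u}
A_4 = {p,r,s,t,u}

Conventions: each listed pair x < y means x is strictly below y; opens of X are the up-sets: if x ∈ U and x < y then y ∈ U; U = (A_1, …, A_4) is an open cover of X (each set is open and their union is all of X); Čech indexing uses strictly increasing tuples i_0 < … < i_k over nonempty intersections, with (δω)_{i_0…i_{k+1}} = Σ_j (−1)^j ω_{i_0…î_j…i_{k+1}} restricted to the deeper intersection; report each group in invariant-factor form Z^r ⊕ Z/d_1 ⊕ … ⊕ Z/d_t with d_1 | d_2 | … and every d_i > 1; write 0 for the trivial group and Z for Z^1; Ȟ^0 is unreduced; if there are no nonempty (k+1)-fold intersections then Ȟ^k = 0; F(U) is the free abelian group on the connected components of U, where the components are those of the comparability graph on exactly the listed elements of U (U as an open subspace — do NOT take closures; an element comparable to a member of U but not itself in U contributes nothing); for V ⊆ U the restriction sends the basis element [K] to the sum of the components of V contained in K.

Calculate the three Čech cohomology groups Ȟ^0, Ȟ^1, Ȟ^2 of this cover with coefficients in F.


nonempty intersections:
  A12={r,u} A13={p,r,u} A14={p,r,t,u} A23={q,r,u} A24={r,u} A34={p,r,u}
  A123={r,u} A124={r,u} A134={p,r,u} A234={r,u}
  A1234={r,u}
components per intersection:
  A1: {p,u} {r} {t}
  A2: {q,u} {r}
  A3: {p,q,u} {r}
  A4: {p,s,u} {r} {t}
  A12: {r} {u}
  A13: {p,u} {r}
  A14: {p,u} {r} {t}
  A23: {q,u} {r}
  A24: {r} {u}
  A34: {p,u} {r}
  A123: {r} {u}
  A124: {r} {u}
  A134: {p,u} {r}
  A234: {r} {u}
  A1234: {r} {u}
C dims 10,13,8,2; δ0: rk 7, SNF 1^7; δ1: rk 6, SNF 1^6; δ2: rk 2, SNF 1^2
Ȟ^0: (10−7)−0=3 ⇒ Z^3
Ȟ^1: (13−6)−7=0 ⇒ 0
Ȟ^2: (8−2)−6=0 ⇒ 0

Ȟ^0 ≅ Z^3; Ȟ^1 ≅ 0; Ȟ^2 ≅ 0


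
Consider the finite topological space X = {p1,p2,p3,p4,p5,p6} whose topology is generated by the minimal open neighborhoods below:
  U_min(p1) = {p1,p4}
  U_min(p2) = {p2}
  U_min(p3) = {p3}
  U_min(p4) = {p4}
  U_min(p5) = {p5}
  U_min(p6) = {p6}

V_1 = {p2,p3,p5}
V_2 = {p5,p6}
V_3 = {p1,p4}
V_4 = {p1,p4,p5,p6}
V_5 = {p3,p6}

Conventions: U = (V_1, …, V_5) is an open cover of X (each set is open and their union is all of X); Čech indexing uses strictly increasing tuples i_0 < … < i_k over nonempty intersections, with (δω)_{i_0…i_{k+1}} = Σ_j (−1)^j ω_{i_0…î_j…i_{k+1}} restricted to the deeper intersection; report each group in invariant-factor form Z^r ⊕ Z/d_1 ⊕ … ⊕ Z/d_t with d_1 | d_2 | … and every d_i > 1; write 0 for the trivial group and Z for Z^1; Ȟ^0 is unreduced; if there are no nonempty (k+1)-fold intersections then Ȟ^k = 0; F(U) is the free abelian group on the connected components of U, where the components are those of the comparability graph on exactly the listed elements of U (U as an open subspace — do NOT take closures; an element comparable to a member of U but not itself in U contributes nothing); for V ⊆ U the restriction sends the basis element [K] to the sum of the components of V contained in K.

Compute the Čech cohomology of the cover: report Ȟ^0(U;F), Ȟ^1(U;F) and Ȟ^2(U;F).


cover nerve:
  V12={p5} V14={p5} V15={p3} V24={p5,p6} V25={p6} V34={p1,p4} V45={p6}
  V124={p5} V245={p6}
components per intersection:
  V1: {p2} {p3} {p5}
  V2: {p5} {p6}
  V3: {p1,p4}
  V4: {p1,p4} {p5} {p6}
  V5: {p3} {p6}
  V12: {p5}
  V14: {p5}
  V15: {p3}
  V24: {p5} {p6}
  V25: {p6}
  V34: {p1,p4}
  V45: {p6}
  V124: {p5}
  V245: {p6}
C dims 11,8,2; δ0: rk 6, SNF 1^6; δ1: rk 2, SNF 1^2
Ȟ^0: (11−6)−0=5 ⇒ Z^5
Ȟ^1: (8−2)−6=0 ⇒ 0
Ȟ^2: (2−0)−2=0 ⇒ 0

Ȟ^0 = Z^5; Ȟ^1 = 0; Ȟ^2 = 0


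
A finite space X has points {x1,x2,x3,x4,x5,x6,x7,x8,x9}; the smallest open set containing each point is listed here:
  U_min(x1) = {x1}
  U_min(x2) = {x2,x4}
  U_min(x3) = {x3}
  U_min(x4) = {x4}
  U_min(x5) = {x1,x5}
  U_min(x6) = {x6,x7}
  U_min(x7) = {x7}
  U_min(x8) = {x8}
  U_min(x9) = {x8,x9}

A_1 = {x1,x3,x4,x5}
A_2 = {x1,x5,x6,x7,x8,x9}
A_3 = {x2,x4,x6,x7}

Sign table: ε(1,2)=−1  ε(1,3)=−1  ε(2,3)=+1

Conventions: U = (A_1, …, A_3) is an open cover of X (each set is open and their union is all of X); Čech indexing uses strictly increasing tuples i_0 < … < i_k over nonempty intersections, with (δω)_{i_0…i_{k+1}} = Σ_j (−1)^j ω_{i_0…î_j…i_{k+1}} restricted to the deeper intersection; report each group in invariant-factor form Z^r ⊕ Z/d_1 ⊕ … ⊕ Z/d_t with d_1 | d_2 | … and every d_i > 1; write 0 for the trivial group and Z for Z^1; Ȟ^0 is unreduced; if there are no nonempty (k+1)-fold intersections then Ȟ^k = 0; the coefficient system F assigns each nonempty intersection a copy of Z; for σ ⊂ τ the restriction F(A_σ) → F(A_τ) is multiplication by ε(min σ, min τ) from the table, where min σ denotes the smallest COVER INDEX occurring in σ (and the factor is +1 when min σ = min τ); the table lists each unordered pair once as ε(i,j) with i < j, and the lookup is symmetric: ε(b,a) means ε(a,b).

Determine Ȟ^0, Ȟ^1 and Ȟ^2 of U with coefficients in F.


nonempty intersections:
  A12={x1,x5} A13={x4} A23={x6,x7}
C dims 3,3; δ0: rk 2, SNF 1^2
Ȟ^0: (3−2)−0=1 ⇒ Z
Ȟ^1: (3−0)−2=1 ⇒ Z
Ȟ^2: (0−0)−0=0 ⇒ 0

Ȟ^0(U;F) ≅ Z,  Ȟ^1(U;F) ≅ Z,  Ȟ^2(U;F) ≅ 0


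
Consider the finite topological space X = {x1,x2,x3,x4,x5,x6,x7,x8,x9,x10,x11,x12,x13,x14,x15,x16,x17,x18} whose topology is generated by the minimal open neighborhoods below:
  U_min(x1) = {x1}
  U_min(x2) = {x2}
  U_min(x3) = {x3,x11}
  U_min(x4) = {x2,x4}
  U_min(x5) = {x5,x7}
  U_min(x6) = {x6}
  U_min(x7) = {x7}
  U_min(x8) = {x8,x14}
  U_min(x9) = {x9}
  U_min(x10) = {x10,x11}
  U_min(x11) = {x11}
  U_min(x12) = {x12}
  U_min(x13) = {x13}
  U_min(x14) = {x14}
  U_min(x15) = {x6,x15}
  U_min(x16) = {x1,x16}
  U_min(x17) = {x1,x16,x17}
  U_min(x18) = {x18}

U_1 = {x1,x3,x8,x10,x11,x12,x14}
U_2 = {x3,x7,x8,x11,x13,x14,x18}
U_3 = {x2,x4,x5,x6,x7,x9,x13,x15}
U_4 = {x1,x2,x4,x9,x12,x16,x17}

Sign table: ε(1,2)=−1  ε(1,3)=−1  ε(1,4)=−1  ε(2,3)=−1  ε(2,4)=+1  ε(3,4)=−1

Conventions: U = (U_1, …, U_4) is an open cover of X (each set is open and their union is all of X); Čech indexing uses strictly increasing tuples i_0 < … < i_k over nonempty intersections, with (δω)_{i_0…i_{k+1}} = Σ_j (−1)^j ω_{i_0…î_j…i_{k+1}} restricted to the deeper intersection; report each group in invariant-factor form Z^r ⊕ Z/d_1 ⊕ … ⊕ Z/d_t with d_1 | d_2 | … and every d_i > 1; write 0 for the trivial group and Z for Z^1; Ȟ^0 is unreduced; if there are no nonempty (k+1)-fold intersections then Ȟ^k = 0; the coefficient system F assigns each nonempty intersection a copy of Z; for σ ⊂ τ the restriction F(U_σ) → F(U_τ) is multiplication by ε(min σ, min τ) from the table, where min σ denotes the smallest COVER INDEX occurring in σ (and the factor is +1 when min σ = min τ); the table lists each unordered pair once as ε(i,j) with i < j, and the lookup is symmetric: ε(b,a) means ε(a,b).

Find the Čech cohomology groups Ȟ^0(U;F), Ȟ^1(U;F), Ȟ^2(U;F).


nonempty overlaps:
  U12={x3,x8,x11,x14} U14={x1,x12} U23={x7,x13} U34={x2,x4,x9}
C dims 4,4; δ0: rk 3, SNF 1^3
degree 0: 4−3−0 = 1 → Ȟ^0 ≅ Z
degree 1: 4−0−3 = 1 → Ȟ^1 ≅ Z
degree 2: 0−0−0 = 0 → Ȟ^2 ≅ 0

Ȟ^0 ≅ Z; Ȟ^1 ≅ Z; Ȟ^2 ≅ 0


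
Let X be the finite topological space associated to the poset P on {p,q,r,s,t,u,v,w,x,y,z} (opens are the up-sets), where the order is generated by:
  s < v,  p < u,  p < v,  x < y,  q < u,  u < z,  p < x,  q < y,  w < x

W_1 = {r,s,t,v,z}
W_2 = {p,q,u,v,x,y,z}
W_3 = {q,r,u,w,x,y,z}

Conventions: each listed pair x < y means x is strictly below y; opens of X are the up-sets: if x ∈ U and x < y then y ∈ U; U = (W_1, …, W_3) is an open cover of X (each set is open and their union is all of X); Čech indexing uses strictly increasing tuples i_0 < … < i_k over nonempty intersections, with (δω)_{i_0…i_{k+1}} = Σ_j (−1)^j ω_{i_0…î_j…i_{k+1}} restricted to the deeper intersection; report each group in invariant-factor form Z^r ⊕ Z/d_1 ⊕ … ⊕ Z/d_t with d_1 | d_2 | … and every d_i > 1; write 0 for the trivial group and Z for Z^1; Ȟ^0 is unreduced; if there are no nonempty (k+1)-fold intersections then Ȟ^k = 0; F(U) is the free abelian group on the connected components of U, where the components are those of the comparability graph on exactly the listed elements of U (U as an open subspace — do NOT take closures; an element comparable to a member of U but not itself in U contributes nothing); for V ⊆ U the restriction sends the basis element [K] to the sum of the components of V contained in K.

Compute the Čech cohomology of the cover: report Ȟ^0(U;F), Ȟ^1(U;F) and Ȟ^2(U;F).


nonempty intersections:
  W12={v,z} W13={r,z} W23={q,u,x,y,z}
  W123={z}
components per intersection:
  W1: {r} {s,v} {t} {z}
  W2: {p,q,u,v,x,y,z}
  W3: {q,u,w,x,y,z} {r}
  W12: {v} {z}
  W13: {r} {z}
  W23: {q,u,x,y,z}
  W123: {z}
C dims 7,5,1; δ0: rk 4, SNF 1^4; δ1: rk 1, SNF 1^1
Ȟ^0: (7−4)−0=3 ⇒ Z^3
Ȟ^1: (5−1)−4=0 ⇒ 0
Ȟ^2: (1−0)−1=0 ⇒ 0

Ȟ^0 ≅ Z^3; Ȟ^1 ≅ 0; Ȟ^2 ≅ 0


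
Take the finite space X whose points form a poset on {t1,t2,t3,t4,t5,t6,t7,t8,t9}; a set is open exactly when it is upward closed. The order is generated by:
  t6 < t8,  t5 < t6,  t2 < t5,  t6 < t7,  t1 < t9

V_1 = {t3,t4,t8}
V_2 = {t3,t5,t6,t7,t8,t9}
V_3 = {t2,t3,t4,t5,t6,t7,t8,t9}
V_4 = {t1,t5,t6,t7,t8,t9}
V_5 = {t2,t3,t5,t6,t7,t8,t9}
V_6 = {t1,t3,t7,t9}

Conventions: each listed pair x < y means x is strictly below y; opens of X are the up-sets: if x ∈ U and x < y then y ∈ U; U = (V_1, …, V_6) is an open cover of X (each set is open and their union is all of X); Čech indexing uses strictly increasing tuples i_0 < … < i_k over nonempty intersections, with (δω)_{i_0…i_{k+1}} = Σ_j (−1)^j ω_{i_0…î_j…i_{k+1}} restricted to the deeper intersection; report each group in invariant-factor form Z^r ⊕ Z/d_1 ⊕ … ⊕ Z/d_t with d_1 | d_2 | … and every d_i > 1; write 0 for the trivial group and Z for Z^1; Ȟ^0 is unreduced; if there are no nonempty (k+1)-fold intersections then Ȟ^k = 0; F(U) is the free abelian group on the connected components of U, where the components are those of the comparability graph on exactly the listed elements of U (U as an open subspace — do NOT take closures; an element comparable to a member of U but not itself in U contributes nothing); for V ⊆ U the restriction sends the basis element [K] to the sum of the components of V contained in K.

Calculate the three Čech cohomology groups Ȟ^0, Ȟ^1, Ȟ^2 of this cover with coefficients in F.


nonempty overlaps:
  V12={t3,t8} V13={t3,t4,t8} V14={t8} V15={t3,t8} V16={t3} V23={t3,t5,t6,t7,t8,t9} V24={t5,t6,t7,t8,t9} V25={t3,t5,t6,t7,t8,t9} V26={t3,t7,t9} V34={t5,t6,t7,t8,t9} V35={t2,t3,t5,t6,t7,t8,t9} V36={t3,t7,t9} V45={t5,t6,t7,t8,t9} V46={t1,t7,t9} V56={t3,t7,t9}
  V123={t3,t8} V124={t8} V125={t3,t8} V126={t3} V134={t8} V135={t3,t8} V136={t3} V145={t8} V156={t3} V234={t5,t6,t7,t8,t9} V235={t3,t5,t6,t7,t8,t9} V236={t3,t7,t9} V245={t5,t6,t7,t8,t9} V246={t7,t9} V256={t3,t7,t9} V345={t5,t6,t7,t8,t9} V346={t7,t9} V356={t3,t7,t9} V456={t7,t9}
  V1234={t8} V1235={t3,t8} V1236={t3} V1245={t8} V1256={t3} V1345={t8} V1356={t3} V2345={t5,t6,t7,t8,t9} V2346={t7,t9} V2356={t3,t7,t9} V2456={t7,t9} V3456={t7,t9}
  V12345={t8} V12356={t3} V23456={t7,t9}
components per intersection:
  V1: {t3} {t4} {t8}
  V2: {t3} {t5,t6,t7,t8} {t9}
  V3: {t2,t5,t6,t7,t8} {t3} {t4} {t9}
  V4: {t1,t9} {t5,t6,t7,t8}
  V5: {t2,t5,t6,t7,t8} {t3} {t9}
  V6: {t1,t9} {t3} {t7}
  V12: {t3} {t8}
  V13: {t3} {t4} {t8}
  V14: {t8}
  V15: {t3} {t8}
  V16: {t3}
  V23: {t3} {t5,t6,t7,t8} {t9}
  V24: {t5,t6,t7,t8} {t9}
  V25: {t3} {t5,t6,t7,t8} {t9}
  V26: {t3} {t7} {t9}
  V34: {t5,t6,t7,t8} {t9}
  V35: {t2,t5,t6,t7,t8} {t3} {t9}
  V36: {t3} {t7} {t9}
  V45: {t5,t6,t7,t8} {t9}
  V46: {t1,t9} {t7}
  V56: {t3} {t7} {t9}
  V123: {t3} {t8}
  V124: {t8}
  V125: {t3} {t8}
  V126: {t3}
  V134: {t8}
  V135: {t3} {t8}
  V136: {t3}
  V145: {t8}
  V156: {t3}
  V234: {t5,t6,t7,t8} {t9}
  V235: {t3} {t5,t6,t7,t8} {t9}
  V236: {t3} {t7} {t9}
  V245: {t5,t6,t7,t8} {t9}
  V246: {t7} {t9}
  V256: {t3} {t7} {t9}
  V345: {t5,t6,t7,t8} {t9}
  V346: {t7} {t9}
  V356: {t3} {t7} {t9}
  V456: {t7} {t9}
  V1234: {t8}
  V1235: {t3} {t8}
  V1236: {t3}
  V1245: {t8}
  V1256: {t3}
  V1345: {t8}
  V1356: {t3}
  V2345: {t5,t6,t7,t8} {t9}
  V2346: {t7} {t9}
  V2356: {t3} {t7} {t9}
  V2456: {t7} {t9}
  V3456: {t7} {t9}
  V12345: {t8}
  V12356: {t3}
  V23456: {t7} {t9}
C dims 18,35,36,19; δ0: rk 14, SNF 1^14; δ1: rk 21, SNF 1^21; δ2: rk 15, SNF 1^15
degree 0: 18−14−0 = 4 → Ȟ^0 ≅ Z^4
degree 1: 35−21−14 = 0 → Ȟ^1 ≅ 0
degree 2: 36−15−21 = 0 → Ȟ^2 ≅ 0

Ȟ^0 = Z^4; Ȟ^1 = 0; Ȟ^2 = 0


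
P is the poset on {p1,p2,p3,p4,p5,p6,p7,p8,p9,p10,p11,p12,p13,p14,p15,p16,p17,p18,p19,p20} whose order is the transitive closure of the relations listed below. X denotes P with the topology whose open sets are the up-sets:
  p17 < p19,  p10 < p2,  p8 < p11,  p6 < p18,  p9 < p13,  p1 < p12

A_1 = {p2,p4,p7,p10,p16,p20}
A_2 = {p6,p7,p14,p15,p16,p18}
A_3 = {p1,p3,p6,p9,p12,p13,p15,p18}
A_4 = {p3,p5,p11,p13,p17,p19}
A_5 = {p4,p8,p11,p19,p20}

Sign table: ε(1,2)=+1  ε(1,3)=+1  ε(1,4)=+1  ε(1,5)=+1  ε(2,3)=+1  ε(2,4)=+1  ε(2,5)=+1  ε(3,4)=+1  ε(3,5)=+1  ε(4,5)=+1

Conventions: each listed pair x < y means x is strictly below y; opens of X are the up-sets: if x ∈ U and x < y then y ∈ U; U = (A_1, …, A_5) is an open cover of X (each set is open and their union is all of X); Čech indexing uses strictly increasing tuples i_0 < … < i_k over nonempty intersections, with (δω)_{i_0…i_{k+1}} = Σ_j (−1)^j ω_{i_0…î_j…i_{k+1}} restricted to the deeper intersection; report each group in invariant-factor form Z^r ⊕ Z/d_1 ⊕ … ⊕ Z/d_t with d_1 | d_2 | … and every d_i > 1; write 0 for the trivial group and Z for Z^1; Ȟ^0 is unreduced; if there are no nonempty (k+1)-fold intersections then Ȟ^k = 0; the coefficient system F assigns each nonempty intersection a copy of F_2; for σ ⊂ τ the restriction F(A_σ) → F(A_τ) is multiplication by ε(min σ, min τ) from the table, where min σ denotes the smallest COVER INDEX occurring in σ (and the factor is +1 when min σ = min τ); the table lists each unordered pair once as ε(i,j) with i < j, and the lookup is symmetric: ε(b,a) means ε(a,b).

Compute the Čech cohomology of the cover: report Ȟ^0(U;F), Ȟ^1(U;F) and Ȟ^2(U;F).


Ȟ^0(U;F) ≅ Z/2,  Ȟ^1(U;F) ≅ Z/2,  Ȟ^2(U;F) ≅ 0

cover nerve:
  A12={p7,p16} A15={p4,p20} A23={p6,p15,p18} A34={p3,p13} A45={p11,p19}
C dims 5,5; δ0: rk_F2 4
Ȟ^0: (5−4)−0=1 ⇒ Z/2
Ȟ^1: (5−0)−4=1 ⇒ Z/2
Ȟ^2: (0−0)−0=0 ⇒ 0


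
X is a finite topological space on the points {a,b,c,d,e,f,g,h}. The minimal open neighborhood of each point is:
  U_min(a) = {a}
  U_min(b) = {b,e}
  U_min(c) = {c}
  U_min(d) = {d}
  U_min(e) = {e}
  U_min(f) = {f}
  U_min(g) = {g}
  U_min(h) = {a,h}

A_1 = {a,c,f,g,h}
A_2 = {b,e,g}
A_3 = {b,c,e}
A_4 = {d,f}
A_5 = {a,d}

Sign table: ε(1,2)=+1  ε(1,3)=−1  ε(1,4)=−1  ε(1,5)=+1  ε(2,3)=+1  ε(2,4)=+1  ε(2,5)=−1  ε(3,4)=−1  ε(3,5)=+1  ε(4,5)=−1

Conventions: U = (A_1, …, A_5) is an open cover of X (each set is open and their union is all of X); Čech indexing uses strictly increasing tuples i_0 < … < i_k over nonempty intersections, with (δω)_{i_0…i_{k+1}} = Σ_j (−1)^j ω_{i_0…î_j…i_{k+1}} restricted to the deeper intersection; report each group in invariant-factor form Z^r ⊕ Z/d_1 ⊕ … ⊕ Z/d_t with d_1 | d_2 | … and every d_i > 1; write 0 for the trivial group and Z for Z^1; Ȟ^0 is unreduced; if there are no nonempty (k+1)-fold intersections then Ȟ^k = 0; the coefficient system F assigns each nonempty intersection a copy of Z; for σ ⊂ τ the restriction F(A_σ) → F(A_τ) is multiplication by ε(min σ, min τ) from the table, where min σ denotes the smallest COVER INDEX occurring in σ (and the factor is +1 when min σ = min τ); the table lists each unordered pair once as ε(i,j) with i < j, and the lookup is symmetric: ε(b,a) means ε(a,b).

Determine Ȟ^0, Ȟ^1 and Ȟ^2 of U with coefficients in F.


Ȟ^0 ≅ 0, Ȟ^1 ≅ Z ⊕ Z/2, Ȟ^2 ≅ 0

nonempty overlaps:
  A12={g} A13={c} A14={f} A15={a} A23={b,e} A45={d}
C dims 5,6; δ0: rk 5, SNF 1^4·2
degree 0: 5−5−0 = 0 → Ȟ^0 ≅ 0
degree 1: 6−0−5 = 1 plus torsion [2] → Ȟ^1 ≅ Z ⊕ Z/2
degree 2: 0−0−0 = 0 → Ȟ^2 ≅ 0


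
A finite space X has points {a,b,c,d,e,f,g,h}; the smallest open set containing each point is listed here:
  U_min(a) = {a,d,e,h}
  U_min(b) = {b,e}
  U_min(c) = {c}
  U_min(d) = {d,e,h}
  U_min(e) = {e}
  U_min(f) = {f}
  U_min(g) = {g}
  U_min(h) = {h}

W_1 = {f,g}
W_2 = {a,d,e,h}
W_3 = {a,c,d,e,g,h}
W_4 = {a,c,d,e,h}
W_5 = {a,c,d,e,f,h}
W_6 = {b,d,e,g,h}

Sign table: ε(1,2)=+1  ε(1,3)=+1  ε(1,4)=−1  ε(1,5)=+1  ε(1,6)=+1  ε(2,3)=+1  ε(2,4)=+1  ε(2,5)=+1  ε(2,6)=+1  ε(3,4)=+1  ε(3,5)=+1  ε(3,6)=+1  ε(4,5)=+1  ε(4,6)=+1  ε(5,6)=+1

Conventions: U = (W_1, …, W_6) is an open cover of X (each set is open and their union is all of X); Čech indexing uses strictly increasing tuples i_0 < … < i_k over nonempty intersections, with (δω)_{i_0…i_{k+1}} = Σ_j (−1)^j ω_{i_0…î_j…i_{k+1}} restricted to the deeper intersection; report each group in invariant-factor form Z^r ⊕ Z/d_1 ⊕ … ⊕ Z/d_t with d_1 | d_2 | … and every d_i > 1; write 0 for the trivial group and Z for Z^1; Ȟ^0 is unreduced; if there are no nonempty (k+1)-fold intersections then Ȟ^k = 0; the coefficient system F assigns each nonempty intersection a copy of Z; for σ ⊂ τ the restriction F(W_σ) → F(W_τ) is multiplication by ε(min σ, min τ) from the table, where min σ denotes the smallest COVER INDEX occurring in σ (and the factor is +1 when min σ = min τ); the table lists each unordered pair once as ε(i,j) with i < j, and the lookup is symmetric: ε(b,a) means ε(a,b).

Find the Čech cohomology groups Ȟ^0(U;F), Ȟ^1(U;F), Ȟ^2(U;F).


Ȟ^0 = Z,  Ȟ^1 = Z,  Ȟ^2 = 0

nerve of the cover:
  W13={g} W15={f} W16={g} W23={a,d,e,h} W24={a,d,e,h} W25={a,d,e,h} W26={d,e,h} W34={a,c,d,e,h} W35={a,c,d,e,h} W36={d,e,g,h} W45={a,c,d,e,h} W46={d,e,h} W56={d,e,h}
  W136={g} W234={a,d,e,h} W235={a,d,e,h} W236={d,e,h} W245={a,d,e,h} W246={d,e,h} W256={d,e,h} W345={a,c,d,e,h} W346={d,e,h} W356={d,e,h} W456={d,e,h}
  W2345={a,d,e,h} W2346={d,e,h} W2356={d,e,h} W2456={d,e,h} W3456={d,e,h}
  W23456={d,e,h}
C dims 6,13,11,5; δ0: rk 5, SNF 1^5; δ1: rk 7, SNF 1^7; δ2: rk 4, SNF 1^4
Ȟ^0 = (6 − 5) − 0 = 1, so Ȟ^0 ≅ Z
Ȟ^1 = (13 − 7) − 5 = 1, so Ȟ^1 ≅ Z
Ȟ^2 = (11 − 4) − 7 = 0, so Ȟ^2 ≅ 0


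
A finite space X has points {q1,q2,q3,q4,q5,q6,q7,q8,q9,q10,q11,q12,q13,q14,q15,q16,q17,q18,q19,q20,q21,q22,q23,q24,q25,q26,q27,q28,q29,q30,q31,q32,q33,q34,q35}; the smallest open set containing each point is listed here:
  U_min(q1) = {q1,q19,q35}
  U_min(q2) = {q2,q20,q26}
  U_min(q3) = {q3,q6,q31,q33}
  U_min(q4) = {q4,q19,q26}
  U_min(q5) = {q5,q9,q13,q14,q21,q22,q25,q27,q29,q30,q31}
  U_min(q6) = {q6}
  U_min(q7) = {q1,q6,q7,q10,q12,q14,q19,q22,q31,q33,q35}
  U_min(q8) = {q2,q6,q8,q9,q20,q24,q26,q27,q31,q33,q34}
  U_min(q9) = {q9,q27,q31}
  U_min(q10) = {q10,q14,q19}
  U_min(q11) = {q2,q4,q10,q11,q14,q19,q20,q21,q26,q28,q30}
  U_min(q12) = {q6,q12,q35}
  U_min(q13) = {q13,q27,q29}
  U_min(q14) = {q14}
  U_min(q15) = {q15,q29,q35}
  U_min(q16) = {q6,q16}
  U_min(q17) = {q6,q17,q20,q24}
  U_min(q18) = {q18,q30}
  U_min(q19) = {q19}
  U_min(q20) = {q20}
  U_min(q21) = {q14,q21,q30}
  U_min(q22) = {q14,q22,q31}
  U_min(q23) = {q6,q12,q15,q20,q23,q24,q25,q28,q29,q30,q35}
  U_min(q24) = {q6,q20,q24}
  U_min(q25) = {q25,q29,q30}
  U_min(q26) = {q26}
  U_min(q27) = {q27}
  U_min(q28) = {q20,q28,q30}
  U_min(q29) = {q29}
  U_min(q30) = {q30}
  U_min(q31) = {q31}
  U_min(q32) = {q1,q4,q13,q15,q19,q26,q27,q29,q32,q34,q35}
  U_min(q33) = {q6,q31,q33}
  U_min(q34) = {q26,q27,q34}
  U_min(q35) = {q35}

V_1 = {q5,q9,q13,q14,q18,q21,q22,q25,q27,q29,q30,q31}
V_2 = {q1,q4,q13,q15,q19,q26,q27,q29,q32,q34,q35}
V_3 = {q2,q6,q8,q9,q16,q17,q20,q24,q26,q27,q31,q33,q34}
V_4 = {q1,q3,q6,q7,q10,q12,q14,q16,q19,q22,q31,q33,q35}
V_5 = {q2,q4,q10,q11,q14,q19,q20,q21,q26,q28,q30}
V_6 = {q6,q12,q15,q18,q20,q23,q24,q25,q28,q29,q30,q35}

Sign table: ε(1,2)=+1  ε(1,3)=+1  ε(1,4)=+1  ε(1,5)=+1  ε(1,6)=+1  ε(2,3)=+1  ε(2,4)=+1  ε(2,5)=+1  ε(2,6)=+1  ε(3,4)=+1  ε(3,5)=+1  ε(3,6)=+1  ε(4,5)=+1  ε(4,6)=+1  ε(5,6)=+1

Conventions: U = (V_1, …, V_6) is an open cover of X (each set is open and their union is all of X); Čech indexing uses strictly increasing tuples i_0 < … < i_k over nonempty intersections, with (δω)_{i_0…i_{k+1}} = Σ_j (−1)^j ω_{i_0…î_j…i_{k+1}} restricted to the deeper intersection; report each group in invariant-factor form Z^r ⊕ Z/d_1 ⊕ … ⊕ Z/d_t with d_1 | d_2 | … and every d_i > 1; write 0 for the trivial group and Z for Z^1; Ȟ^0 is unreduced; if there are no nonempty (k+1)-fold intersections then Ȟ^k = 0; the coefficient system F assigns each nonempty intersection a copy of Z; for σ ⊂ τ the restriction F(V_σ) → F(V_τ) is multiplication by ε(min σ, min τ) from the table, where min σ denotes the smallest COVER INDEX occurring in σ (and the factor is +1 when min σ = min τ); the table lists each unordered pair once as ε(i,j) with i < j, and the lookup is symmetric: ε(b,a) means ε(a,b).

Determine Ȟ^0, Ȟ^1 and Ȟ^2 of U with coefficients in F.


intersection data:
  V12={q13,q27,q29} V13={q9,q27,q31} V14={q14,q22,q31} V15={q14,q21,q30} V16={q18,q25,q29,q30} V23={q26,q27,q34} V24={q1,q19,q35} V25={q4,q19,q26} V26={q15,q29,q35} V34={q6,q16,q31,q33} V35={q2,q20,q26} V36={q6,q20,q24} V45={q10,q14,q19} V46={q6,q12,q35} V56={q20,q28,q30}
  V123={q27} V126={q29} V134={q31} V145={q14} V156={q30} V235={q26} V245={q19} V246={q35} V346={q6} V356={q20}
C dims 6,15,10; δ0: rk 5, SNF 1^5; δ1: rk 10, SNF 1^9·2
Ȟ^0 = (6 − 5) − 0 = 1, so Ȟ^0 ≅ Z
Ȟ^1 = (15 − 10) − 5 = 0, so Ȟ^1 ≅ 0
Ȟ^2 = (10 − 0) − 10 = 0 plus torsion [2], so Ȟ^2 ≅ Z/2

Ȟ^0(U;F) ≅ Z, Ȟ^1(U;F) ≅ 0 and Ȟ^2(U;F) ≅ Z/2


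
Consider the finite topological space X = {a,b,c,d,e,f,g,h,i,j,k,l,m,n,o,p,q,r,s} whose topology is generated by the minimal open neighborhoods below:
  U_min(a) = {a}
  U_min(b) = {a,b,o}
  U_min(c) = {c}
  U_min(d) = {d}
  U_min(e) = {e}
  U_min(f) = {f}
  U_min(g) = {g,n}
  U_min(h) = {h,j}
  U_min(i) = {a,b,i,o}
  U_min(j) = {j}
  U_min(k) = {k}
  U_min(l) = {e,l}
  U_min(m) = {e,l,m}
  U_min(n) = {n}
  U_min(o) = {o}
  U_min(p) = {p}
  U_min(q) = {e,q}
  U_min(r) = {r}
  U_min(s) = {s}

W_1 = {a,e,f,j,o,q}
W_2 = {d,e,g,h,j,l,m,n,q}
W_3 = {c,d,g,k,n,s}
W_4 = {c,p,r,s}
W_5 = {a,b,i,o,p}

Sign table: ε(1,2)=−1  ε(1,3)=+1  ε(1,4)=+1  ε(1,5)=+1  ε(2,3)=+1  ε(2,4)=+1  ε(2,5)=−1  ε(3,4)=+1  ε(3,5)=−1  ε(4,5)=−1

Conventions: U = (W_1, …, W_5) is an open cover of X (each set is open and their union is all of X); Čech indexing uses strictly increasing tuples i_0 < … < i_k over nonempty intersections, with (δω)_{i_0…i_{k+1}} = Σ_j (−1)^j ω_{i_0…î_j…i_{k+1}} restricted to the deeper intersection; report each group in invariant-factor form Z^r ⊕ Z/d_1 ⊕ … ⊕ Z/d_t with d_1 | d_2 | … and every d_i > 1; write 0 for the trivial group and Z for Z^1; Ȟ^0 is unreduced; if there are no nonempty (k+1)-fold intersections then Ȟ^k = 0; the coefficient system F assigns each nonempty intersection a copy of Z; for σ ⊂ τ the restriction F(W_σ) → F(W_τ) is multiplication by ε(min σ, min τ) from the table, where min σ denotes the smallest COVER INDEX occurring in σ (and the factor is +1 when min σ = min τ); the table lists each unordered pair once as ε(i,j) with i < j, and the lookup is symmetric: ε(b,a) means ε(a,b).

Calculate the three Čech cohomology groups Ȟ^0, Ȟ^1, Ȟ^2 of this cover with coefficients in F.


nonempty intersections:
  W12={e,j,q} W15={a,o} W23={d,g,n} W34={c,s} W45={p}
C dims 5,5; δ0: rk 4, SNF 1^4
Ȟ^0: (5−4)−0=1 ⇒ Z
Ȟ^1: (5−0)−4=1 ⇒ Z
Ȟ^2: (0−0)−0=0 ⇒ 0

Ȟ^0 = Z,  Ȟ^1 = Z,  Ȟ^2 = 0


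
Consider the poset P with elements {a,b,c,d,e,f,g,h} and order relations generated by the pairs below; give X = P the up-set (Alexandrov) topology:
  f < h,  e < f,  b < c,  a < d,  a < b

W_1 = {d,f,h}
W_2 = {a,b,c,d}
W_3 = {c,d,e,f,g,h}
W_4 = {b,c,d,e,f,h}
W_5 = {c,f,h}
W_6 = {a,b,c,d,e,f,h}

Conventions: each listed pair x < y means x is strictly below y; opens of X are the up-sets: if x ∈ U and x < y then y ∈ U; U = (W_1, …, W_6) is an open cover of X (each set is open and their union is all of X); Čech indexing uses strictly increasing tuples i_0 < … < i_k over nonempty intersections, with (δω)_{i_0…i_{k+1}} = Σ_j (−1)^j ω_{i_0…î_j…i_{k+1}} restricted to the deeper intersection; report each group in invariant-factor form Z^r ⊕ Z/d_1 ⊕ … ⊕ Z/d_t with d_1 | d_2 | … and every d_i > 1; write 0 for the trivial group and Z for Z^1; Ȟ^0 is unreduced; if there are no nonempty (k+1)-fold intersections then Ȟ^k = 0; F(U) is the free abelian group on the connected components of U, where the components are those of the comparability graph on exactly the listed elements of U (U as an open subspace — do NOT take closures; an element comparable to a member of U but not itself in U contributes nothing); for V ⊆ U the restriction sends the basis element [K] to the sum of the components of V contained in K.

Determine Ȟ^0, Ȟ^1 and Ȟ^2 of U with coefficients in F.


Ȟ^0(U;F) ≅ Z^3,  Ȟ^1(U;F) ≅ 0,  Ȟ^2(U;F) ≅ 0

cover nerve:
  W12={d} W13={d,f,h} W14={d,f,h} W15={f,h} W16={d,f,h} W23={c,d} W24={b,c,d} W25={c} W26={a,b,c,d} W34={c,d,e,f,h} W35={c,f,h} W36={c,d,e,f,h} W45={c,f,h} W46={b,c,d,e,f,h} W56={c,f,h}
  W123={d} W124={d} W126={d} W134={d,f,h} W135={f,h} W136={d,f,h} W145={f,h} W146={d,f,h} W156={f,h} W234={c,d} W235={c} W236={c,d} W245={c} W246={b,c,d} W256={c} W345={c,f,h} W346={c,d,e,f,h} W356={c,f,h} W456={c,f,h}
  W1234={d} W1236={d} W1246={d} W1345={f,h} W1346={d,f,h} W1356={f,h} W1456={f,h} W2345={c} W2346={c,d} W2356={c} W2456={c} W3456={c,f,h}
  W12346={d} W13456={f,h} W23456={c}
components per intersection:
  W1: {d} {f,h}
  W2: {a,b,c,d}
  W3: {c} {d} {e,f,h} {g}
  W4: {b,c} {d} {e,f,h}
  W5: {c} {f,h}
  W6: {a,b,c,d} {e,f,h}
  W12: {d}
  W13: {d} {f,h}
  W14: {d} {f,h}
  W15: {f,h}
  W16: {d} {f,h}
  W23: {c} {d}
  W24: {b,c} {d}
  W25: {c}
  W26: {a,b,c,d}
  W34: {c} {d} {e,f,h}
  W35: {c} {f,h}
  W36: {c} {d} {e,f,h}
  W45: {c} {f,h}
  W46: {b,c} {d} {e,f,h}
  W56: {c} {f,h}
  W123: {d}
  W124: {d}
  W126: {d}
  W134: {d} {f,h}
  W135: {f,h}
  W136: {d} {f,h}
  W145: {f,h}
  W146: {d} {f,h}
  W156: {f,h}
  W234: {c} {d}
  W235: {c}
  W236: {c} {d}
  W245: {c}
  W246: {b,c} {d}
  W256: {c}
  W345: {c} {f,h}
  W346: {c} {d} {e,f,h}
  W356: {c} {f,h}
  W456: {c} {f,h}
  W1234: {d}
  W1236: {d}
  W1246: {d}
  W1345: {f,h}
  W1346: {d} {f,h}
  W1356: {f,h}
  W1456: {f,h}
  W2345: {c}
  W2346: {c} {d}
  W2356: {c}
  W2456: {c}
  W3456: {c} {f,h}
  W12346: {d}
  W13456: {f,h}
  W23456: {c}
C dims 14,29,30,15; δ0: rk 11, SNF 1^11; δ1: rk 18, SNF 1^18; δ2: rk 12, SNF 1^12
Ȟ^0: (14−11)−0=3 ⇒ Z^3
Ȟ^1: (29−18)−11=0 ⇒ 0
Ȟ^2: (30−12)−18=0 ⇒ 0


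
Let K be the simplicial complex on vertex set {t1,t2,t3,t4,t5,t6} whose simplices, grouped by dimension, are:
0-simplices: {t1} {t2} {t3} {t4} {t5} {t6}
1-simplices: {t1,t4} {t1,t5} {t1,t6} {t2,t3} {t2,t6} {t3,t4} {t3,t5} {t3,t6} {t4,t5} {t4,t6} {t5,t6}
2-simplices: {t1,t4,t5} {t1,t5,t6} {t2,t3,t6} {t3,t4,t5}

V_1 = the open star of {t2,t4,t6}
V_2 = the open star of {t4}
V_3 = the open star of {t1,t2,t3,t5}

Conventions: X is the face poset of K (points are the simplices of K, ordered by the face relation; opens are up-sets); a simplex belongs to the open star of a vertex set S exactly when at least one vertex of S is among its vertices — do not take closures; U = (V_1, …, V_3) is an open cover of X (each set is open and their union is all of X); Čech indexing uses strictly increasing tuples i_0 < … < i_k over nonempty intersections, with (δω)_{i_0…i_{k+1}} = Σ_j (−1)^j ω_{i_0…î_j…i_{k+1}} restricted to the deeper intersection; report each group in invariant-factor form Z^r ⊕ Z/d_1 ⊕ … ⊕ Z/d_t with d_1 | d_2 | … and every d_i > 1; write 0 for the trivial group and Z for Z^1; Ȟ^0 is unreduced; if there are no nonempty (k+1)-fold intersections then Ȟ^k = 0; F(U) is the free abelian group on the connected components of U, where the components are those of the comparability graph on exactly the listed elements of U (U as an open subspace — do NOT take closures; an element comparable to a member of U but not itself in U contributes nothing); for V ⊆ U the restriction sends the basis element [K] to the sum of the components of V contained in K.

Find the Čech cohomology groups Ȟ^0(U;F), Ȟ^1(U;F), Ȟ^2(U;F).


nonempty intersections:
  V1={{t2},{t4},{t6},{t1,t4},{t1,t6},{t2,t3},{t2,t6},{t3,t4},{t3,t6},{t4,t5},{t4,t6},{t5,t6},{t1,t4,t5},{t1,t5,t6},{t2,t3,t6},{t3,t4,t5}} V2={{t4},{t1,t4},{t3,t4},{t4,t5},{t4,t6},{t1,t4,t5},{t3,t4,t5}} V3={{t1},{t2},{t3},{t5},{t1,t4},{t1,t5},{t1,t6},{t2,t3},{t2,t6},{t3,t4},{t3,t5},{t3,t6},{t4,t5},{t5,t6},{t1,t4,t5},{t1,t5,t6},{t2,t3,t6},{t3,t4,t5}}
  V12={{t4},{t1,t4},{t3,t4},{t4,t5},{t4,t6},{t1,t4,t5},{t3,t4,t5}} V13={{t2},{t1,t4},{t1,t6},{t2,t3},{t2,t6},{t3,t4},{t3,t6},{t4,t5},{t5,t6},{t1,t4,t5},{t1,t5,t6},{t2,t3,t6},{t3,t4,t5}} V23={{t1,t4},{t3,t4},{t4,t5},{t1,t4,t5},{t3,t4,t5}}
  V123={{t1,t4},{t3,t4},{t4,t5},{t1,t4,t5},{t3,t4,t5}}
components per intersection:
  V1: {{t2},{t4},{t6},{t1,t4},{t1,t6},{t2,t3},{t2,t6},{t3,t4},{t3,t6},{t4,t5},{t4,t6},{t5,t6},{t1,t4,t5},{t1,t5,t6},{t2,t3,t6},{t3,t4,t5}}
  V2: {{t4},{t1,t4},{t3,t4},{t4,t5},{t4,t6},{t1,t4,t5},{t3,t4,t5}}
  V3: {{t1},{t2},{t3},{t5},{t1,t4},{t1,t5},{t1,t6},{t2,t3},{t2,t6},{t3,t4},{t3,t5},{t3,t6},{t4,t5},{t5,t6},{t1,t4,t5},{t1,t5,t6},{t2,t3,t6},{t3,t4,t5}}
  V12: {{t4},{t1,t4},{t3,t4},{t4,t5},{t4,t6},{t1,t4,t5},{t3,t4,t5}}
  V13: {{t2},{t2,t3},{t2,t6},{t3,t6},{t2,t3,t6}} {{t1,t4},{t3,t4},{t4,t5},{t1,t4,t5},{t3,t4,t5}} {{t1,t6},{t5,t6},{t1,t5,t6}}
  V23: {{t1,t4},{t3,t4},{t4,t5},{t1,t4,t5},{t3,t4,t5}}
  V123: {{t1,t4},{t3,t4},{t4,t5},{t1,t4,t5},{t3,t4,t5}}
C dims 3,5,1; δ0: rk 2, SNF 1^2; δ1: rk 1, SNF 1^1
Ȟ^0: (3−2)−0=1 ⇒ Z
Ȟ^1: (5−1)−2=2 ⇒ Z^2
Ȟ^2: (1−0)−1=0 ⇒ 0

Ȟ^0 = Z; Ȟ^1 = Z^2; Ȟ^2 = 0


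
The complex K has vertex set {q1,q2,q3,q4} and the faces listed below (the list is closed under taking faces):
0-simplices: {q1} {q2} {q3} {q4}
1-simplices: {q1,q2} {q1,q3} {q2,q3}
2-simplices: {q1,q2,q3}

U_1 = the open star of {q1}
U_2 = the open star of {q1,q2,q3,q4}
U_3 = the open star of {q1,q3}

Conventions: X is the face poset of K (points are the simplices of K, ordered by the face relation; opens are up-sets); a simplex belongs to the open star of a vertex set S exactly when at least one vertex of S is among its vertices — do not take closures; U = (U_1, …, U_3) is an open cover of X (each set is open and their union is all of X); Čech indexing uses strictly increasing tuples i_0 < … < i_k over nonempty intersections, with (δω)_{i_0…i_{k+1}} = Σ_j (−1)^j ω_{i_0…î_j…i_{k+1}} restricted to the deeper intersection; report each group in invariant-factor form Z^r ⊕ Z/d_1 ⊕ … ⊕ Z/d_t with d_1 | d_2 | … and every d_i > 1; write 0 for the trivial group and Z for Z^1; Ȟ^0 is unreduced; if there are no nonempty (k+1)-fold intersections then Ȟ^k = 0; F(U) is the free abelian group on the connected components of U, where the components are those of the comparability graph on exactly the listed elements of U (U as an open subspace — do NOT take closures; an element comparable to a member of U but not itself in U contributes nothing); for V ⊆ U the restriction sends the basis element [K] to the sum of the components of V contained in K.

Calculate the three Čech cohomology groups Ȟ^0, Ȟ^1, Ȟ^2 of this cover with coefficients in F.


Ȟ^0 = Z^2; Ȟ^1 = 0; Ȟ^2 = 0

nerve simplices:
  U1={{q1},{q1,q2},{q1,q3},{q1,q2,q3}} U2={{q1},{q2},{q3},{q4},{q1,q2},{q1,q3},{q2,q3},{q1,q2,q3}} U3={{q1},{q3},{q1,q2},{q1,q3},{q2,q3},{q1,q2,q3}}
  U12={{q1},{q1,q2},{q1,q3},{q1,q2,q3}} U13={{q1},{q1,q2},{q1,q3},{q1,q2,q3}} U23={{q1},{q3},{q1,q2},{q1,q3},{q2,q3},{q1,q2,q3}}
  U123={{q1},{q1,q2},{q1,q3},{q1,q2,q3}}
components per intersection:
  U1: {{q1},{q1,q2},{q1,q3},{q1,q2,q3}}
  U2: {{q1},{q2},{q3},{q1,q2},{q1,q3},{q2,q3},{q1,q2,q3}} {{q4}}
  U3: {{q1},{q3},{q1,q2},{q1,q3},{q2,q3},{q1,q2,q3}}
  U12: {{q1},{q1,q2},{q1,q3},{q1,q2,q3}}
  U13: {{q1},{q1,q2},{q1,q3},{q1,q2,q3}}
  U23: {{q1},{q3},{q1,q2},{q1,q3},{q2,q3},{q1,q2,q3}}
  U123: {{q1},{q1,q2},{q1,q3},{q1,q2,q3}}
C dims 4,3,1; δ0: rk 2, SNF 1^2; δ1: rk 1, SNF 1^1
degree 0: 4−2−0 = 2 → Ȟ^0 ≅ Z^2
degree 1: 3−1−2 = 0 → Ȟ^1 ≅ 0
degree 2: 1−0−1 = 0 → Ȟ^2 ≅ 0


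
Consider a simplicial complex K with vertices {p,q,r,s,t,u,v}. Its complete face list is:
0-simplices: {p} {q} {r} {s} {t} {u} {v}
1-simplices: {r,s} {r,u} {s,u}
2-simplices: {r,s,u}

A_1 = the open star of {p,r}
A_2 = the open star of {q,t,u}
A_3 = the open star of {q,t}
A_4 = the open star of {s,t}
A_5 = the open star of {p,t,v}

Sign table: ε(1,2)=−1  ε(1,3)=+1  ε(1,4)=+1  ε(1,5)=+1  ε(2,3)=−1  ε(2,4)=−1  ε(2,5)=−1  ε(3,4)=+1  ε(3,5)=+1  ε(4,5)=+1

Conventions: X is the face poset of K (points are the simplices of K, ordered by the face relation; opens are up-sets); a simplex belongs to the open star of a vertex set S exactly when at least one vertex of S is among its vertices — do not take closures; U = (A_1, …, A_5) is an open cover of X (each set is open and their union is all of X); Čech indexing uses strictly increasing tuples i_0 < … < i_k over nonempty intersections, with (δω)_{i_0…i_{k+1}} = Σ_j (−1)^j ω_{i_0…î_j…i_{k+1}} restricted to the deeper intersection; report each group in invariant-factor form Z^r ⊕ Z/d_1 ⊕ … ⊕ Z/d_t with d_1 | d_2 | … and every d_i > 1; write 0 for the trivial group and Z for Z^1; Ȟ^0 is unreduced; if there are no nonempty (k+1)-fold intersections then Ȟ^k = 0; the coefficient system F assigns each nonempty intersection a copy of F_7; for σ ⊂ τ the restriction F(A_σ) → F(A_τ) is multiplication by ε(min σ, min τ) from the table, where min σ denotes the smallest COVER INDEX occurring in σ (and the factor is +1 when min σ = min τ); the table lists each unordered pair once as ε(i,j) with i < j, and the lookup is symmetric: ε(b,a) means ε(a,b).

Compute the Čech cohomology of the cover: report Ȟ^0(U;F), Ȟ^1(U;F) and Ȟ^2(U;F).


nonempty overlaps:
  A1={{p},{r},{r,s},{r,u},{r,s,u}} A2={{q},{t},{u},{r,u},{s,u},{r,s,u}} A3={{q},{t}} A4={{s},{t},{r,s},{s,u},{r,s,u}} A5={{p},{t},{v}}
  A12={{r,u},{r,s,u}} A14={{r,s},{r,s,u}} A15={{p}} A23={{q},{t}} A24={{t},{s,u},{r,s,u}} A25={{t}} A34={{t}} A35={{t}} A45={{t}}
  A124={{r,s,u}} A234={{t}} A235={{t}} A245={{t}} A345={{t}}
  A2345={{t}}
C dims 5,9,5,1; δ0: rk_F7 4; δ1: rk_F7 4; δ2: rk_F7 1
degree 0: 5−4−0 = 1 → Ȟ^0 ≅ Z/7
degree 1: 9−4−4 = 1 → Ȟ^1 ≅ Z/7
degree 2: 5−1−4 = 0 → Ȟ^2 ≅ 0

Ȟ^0(U;F) ≅ Z/7,  Ȟ^1(U;F) ≅ Z/7,  Ȟ^2(U;F) ≅ 0


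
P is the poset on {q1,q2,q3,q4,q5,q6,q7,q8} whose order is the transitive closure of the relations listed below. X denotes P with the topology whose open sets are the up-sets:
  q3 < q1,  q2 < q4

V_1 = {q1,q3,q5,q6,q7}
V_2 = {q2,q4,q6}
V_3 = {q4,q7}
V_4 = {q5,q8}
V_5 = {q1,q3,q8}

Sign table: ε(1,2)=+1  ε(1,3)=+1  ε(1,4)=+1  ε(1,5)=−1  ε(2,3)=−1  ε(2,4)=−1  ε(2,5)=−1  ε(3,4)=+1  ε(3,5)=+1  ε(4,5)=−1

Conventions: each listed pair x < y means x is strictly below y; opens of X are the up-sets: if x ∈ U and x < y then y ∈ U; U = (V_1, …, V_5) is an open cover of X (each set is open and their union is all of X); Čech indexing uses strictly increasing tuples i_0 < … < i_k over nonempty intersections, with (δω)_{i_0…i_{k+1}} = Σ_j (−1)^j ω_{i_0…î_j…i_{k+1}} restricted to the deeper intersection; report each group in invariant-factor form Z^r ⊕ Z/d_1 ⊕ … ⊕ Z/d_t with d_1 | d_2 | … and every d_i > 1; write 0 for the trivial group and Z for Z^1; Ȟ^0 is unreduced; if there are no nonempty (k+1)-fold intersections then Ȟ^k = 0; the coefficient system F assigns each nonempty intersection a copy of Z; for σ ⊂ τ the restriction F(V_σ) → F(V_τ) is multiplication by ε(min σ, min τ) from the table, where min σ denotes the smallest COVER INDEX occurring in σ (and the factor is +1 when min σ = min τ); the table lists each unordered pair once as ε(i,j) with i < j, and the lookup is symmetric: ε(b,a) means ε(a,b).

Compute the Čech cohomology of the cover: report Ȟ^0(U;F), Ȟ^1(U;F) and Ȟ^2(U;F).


nonempty intersections:
  V12={q6} V13={q7} V14={q5} V15={q1,q3} V23={q4} V45={q8}
C dims 5,6; δ0: rk 5, SNF 1^4·2
Ȟ^0: (5−5)−0=0 ⇒ 0
Ȟ^1: (6−0)−5=1 plus torsion [2] ⇒ Z ⊕ Z/2
Ȟ^2: (0−0)−0=0 ⇒ 0

Ȟ^0(U;F) ≅ 0,  Ȟ^1(U;F) ≅ Z ⊕ Z/2,  Ȟ^2(U;F) ≅ 0
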